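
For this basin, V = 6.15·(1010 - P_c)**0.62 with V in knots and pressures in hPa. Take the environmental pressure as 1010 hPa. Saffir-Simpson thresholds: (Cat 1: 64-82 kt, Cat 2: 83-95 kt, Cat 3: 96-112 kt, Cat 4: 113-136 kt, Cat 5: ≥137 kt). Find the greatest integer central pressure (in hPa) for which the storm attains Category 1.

Category 1 begins at V = 64 kt.
Required ΔP = (64/6.15)^(1/0.62) = 10.407^1.613 ≈ 43.73 hPa.
P_c ≤ 1010 − 43.73 = 966.27, so the highest integer P_c is 966 hPa.

966 hPa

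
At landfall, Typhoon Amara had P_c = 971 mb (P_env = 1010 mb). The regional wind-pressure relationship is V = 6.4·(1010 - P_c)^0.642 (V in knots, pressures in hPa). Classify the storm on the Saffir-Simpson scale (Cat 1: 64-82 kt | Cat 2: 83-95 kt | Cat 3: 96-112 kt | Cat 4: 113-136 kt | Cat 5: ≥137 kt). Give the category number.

1

ΔP = 1010 − 971 = 39 mb.
V ≈ 6.4 × 39^0.642 = 6.4 × 10.51 ≈ 67 kt.
67 kt falls in the Category 1 band.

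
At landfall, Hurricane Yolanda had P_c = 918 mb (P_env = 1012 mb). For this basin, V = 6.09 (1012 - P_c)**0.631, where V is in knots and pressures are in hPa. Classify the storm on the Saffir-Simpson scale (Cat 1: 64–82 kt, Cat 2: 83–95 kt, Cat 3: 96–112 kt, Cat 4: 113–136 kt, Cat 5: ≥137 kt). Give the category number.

3

ΔP = 1012 − 918 = 94 mb.
V ≈ 6.09 × 94^0.631 = 6.09 × 17.58 ≈ 107 kt.
107 kt falls in the Category 3 band.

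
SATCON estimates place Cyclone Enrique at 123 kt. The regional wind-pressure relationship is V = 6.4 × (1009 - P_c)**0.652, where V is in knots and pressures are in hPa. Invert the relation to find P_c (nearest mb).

ΔP = (V / 6.4)^(1/0.652) = (123/6.4)^1.534.
123/6.4 = 19.219; 19.219^1.534 ≈ 93.09 mb.
P_c = 1009 − 93.09 = 915.91 ≈ 916 mb.

916 mb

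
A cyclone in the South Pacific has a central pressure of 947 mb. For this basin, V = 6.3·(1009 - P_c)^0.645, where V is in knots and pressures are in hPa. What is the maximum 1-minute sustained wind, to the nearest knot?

ΔP = 1009 − 947 = 62 mb.
62^0.645 ≈ 14.325.
V ≈ 6.3 × 14.325 ≈ 90.2 kt.

90 kt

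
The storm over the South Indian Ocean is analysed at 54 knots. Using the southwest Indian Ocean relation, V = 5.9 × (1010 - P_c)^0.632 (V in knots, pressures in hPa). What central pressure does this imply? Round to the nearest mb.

ΔP = (V / 5.9)^(1/0.632) = (54/5.9)^1.582.
54/5.9 = 9.153; 9.153^1.582 ≈ 33.22 mb.
P_c = 1010 − 33.22 = 976.78 ≈ 977 mb.

977 mb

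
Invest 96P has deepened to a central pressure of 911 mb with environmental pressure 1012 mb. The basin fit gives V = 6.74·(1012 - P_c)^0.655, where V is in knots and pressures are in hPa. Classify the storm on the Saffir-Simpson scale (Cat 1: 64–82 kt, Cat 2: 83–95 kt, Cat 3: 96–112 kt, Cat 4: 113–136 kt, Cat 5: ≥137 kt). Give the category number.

5

ΔP = 1012 − 911 = 101 mb.
V ≈ 6.74 × 101^0.655 = 6.74 × 20.55 ≈ 139 kt.
139 kt falls in the Category 5 band.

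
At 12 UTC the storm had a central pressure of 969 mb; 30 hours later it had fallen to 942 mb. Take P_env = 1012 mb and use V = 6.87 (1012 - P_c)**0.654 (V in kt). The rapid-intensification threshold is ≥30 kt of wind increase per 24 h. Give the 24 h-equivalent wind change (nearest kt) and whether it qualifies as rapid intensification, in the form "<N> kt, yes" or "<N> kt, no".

V₁: ΔP = 43, V ≈ 6.87 × 43^0.654 ≈ 80.40 kt.
V₂: ΔP = 70, V ≈ 6.87 × 70^0.654 ≈ 110.57 kt.
ΔV over 30 h = 30.17 kt → 24 h equivalent = 30.17 × 24/30 ≈ 24.14 kt.
24 kt < 30 kt ⇒ not rapid intensification.

24 kt, no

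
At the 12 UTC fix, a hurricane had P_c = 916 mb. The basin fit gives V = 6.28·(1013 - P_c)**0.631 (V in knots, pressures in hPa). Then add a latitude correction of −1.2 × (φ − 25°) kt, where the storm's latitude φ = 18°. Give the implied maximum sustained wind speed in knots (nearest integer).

ΔP = 1013 − 916 = 97 mb.
97^0.631 ≈ 17.933.
V ≈ 6.28 × 17.933 ≈ 112.6 kt.
Latitude correction: −1.2 × (18 − 25) = 8.4 kt.
Corrected V ≈ 121 kt → 121 kt.

121 kt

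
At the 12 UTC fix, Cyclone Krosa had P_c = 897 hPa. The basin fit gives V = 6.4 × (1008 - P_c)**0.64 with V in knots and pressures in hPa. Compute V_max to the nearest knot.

ΔP = 1008 − 897 = 111 hPa.
111^0.64 ≈ 20.371.
V ≈ 6.4 × 20.371 ≈ 130.4 kt.

130 kt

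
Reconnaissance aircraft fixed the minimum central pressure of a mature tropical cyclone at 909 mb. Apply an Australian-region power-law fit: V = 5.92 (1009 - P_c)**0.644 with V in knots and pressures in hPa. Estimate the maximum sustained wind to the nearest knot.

ΔP = 1009 − 909 = 100 mb.
100^0.644 ≈ 19.409.
V ≈ 5.92 × 19.409 ≈ 114.9 kt.

115 kt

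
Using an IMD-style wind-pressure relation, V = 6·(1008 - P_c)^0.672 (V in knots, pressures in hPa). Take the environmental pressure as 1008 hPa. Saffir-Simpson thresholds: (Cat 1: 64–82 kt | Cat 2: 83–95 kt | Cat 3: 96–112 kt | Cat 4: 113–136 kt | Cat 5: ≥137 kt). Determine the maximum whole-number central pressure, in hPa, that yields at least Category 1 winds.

Category 1 begins at V = 64 kt.
Required ΔP = (64/6)^(1/0.672) = 10.667^1.488 ≈ 33.87 hPa.
P_c ≤ 1008 − 33.87 = 974.13, so the highest integer P_c is 974 hPa.

974 hPa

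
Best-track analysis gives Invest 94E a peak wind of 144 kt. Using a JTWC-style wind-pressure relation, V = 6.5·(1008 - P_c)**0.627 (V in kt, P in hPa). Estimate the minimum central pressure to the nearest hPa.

868 hPa

ΔP = (V / 6.5)^(1/0.627) = (144/6.5)^1.595.
144/6.5 = 22.154; 22.154^1.595 ≈ 139.91 hPa.
P_c = 1008 − 139.91 = 868.09 ≈ 868 hPa.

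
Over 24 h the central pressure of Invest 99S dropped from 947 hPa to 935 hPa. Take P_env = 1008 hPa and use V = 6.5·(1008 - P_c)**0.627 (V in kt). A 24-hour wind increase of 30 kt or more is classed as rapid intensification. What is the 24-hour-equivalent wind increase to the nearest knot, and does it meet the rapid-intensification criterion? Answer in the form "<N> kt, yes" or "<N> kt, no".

10 kt, no

V₁: ΔP = 61, V ≈ 6.5 × 61^0.627 ≈ 85.57 kt.
V₂: ΔP = 73, V ≈ 6.5 × 73^0.627 ≈ 95.77 kt.
ΔV over 24 h = 10.20 kt → 24 h equivalent = 10.20 × 24/24 ≈ 10.20 kt.
10 kt < 30 kt ⇒ not rapid intensification.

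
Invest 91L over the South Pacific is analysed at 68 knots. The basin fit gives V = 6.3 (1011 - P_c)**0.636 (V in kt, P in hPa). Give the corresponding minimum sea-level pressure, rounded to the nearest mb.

ΔP = (V / 6.3)^(1/0.636) = (68/6.3)^1.572.
68/6.3 = 10.794; 10.794^1.572 ≈ 42.12 mb.
P_c = 1011 − 42.12 = 968.88 ≈ 969 mb.

969 mb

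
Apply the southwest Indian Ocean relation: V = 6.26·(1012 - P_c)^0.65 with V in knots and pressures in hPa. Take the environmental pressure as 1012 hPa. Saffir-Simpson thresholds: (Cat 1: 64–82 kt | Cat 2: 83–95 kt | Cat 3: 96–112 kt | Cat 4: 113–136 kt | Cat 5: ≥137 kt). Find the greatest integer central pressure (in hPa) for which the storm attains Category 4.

Category 4 begins at V = 113 kt.
Required ΔP = (113/6.26)^(1/0.65) = 18.051^1.538 ≈ 85.72 hPa.
P_c ≤ 1012 − 85.72 = 926.28, so the highest integer P_c is 926 hPa.

926 hPa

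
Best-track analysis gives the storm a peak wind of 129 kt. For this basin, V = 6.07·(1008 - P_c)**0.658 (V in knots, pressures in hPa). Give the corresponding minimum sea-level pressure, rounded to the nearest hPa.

ΔP = (V / 6.07)^(1/0.658) = (129/6.07)^1.520.
129/6.07 = 21.252; 21.252^1.520 ≈ 104.07 hPa.
P_c = 1008 − 104.07 = 903.93 ≈ 904 hPa.

904 hPa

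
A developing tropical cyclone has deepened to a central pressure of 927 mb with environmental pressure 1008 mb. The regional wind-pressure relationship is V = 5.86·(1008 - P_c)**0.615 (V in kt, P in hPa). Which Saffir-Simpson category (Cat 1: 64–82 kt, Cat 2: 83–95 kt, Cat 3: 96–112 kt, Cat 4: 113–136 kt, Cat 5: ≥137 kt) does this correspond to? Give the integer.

ΔP = 1008 − 927 = 81 mb.
V ≈ 5.86 × 81^0.615 = 5.86 × 14.92 ≈ 87 kt.
87 kt falls in the Category 2 band.

2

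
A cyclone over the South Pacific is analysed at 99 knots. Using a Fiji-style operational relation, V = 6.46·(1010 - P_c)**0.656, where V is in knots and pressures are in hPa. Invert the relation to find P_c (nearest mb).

946 mb

ΔP = (V / 6.46)^(1/0.656) = (99/6.46)^1.524.
99/6.46 = 15.325; 15.325^1.524 ≈ 64.12 mb.
P_c = 1010 − 64.12 = 945.88 ≈ 946 mb.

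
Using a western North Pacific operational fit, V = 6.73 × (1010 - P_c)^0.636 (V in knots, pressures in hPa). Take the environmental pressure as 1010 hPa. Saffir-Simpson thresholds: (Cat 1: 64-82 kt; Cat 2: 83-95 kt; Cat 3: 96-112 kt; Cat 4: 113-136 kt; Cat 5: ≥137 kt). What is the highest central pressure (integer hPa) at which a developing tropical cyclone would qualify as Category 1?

975 hPa

Category 1 begins at V = 64 kt.
Required ΔP = (64/6.73)^(1/0.636) = 9.510^1.572 ≈ 34.51 hPa.
P_c ≤ 1010 − 34.51 = 975.49, so the highest integer P_c is 975 hPa.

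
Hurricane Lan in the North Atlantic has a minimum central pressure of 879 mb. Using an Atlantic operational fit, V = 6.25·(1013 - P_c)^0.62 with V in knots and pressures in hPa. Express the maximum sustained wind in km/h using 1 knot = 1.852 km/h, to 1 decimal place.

241.2 km/h

ΔP = 1013 − 879 = 134 mb.
V ≈ 6.25 × 134^0.62 = 6.25 × 20.836 ≈ 130.222 kt.
130.222 × 1.852 ≈ 241.17 km/h → 241.2 km/h.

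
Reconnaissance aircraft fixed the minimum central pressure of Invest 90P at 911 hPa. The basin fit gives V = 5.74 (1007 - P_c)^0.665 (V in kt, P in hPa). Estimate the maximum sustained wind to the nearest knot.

119 kt

ΔP = 1007 − 911 = 96 hPa.
96^0.665 ≈ 20.807.
V ≈ 5.74 × 20.807 ≈ 119.4 kt.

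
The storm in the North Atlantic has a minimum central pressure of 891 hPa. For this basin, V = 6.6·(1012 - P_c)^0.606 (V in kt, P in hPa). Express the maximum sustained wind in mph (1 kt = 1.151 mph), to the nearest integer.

ΔP = 1012 − 891 = 121 hPa.
V ≈ 6.6 × 121^0.606 = 6.6 × 18.288 ≈ 120.701 kt.
120.701 × 1.151 ≈ 138.93 mph → 139 mph.

139 mph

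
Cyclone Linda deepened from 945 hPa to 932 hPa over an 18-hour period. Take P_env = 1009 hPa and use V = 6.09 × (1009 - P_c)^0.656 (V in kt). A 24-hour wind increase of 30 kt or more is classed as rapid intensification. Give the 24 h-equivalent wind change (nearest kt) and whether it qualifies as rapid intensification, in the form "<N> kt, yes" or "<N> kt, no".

16 kt, no

V₁: ΔP = 64, V ≈ 6.09 × 64^0.656 ≈ 93.21 kt.
V₂: ΔP = 77, V ≈ 6.09 × 77^0.656 ≈ 105.23 kt.
ΔV over 18 h = 12.02 kt → 24 h equivalent = 12.02 × 24/18 ≈ 16.03 kt.
16 kt < 30 kt ⇒ not rapid intensification.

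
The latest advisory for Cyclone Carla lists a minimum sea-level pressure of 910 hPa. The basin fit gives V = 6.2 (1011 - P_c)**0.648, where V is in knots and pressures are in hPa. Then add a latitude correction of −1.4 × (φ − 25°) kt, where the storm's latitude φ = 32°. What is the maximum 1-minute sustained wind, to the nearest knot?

ΔP = 1011 − 910 = 101 hPa.
101^0.648 ≈ 19.898.
V ≈ 6.2 × 19.898 ≈ 123.4 kt.
Latitude correction: −1.4 × (32 − 25) = -9.8 kt.
Corrected V ≈ 113.6 kt → 114 kt.

114 kt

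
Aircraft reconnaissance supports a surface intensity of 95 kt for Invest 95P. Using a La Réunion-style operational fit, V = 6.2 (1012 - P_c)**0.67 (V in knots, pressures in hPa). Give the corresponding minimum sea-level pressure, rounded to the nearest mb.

ΔP = (V / 6.2)^(1/0.67) = (95/6.2)^1.493.
95/6.2 = 15.323; 15.323^1.493 ≈ 58.77 mb.
P_c = 1012 − 58.77 = 953.23 ≈ 953 mb.

953 mb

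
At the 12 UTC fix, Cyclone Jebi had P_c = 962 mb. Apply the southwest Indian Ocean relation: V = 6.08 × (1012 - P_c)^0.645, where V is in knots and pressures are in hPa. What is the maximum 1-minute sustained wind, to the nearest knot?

ΔP = 1012 − 962 = 50 mb.
50^0.645 ≈ 12.469.
V ≈ 6.08 × 12.469 ≈ 75.8 kt.

76 kt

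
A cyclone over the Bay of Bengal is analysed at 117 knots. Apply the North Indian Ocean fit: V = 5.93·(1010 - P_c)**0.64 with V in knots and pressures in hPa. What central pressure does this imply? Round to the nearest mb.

ΔP = (V / 5.93)^(1/0.64) = (117/5.93)^1.562.
117/5.93 = 19.730; 19.730^1.562 ≈ 105.59 mb.
P_c = 1010 − 105.59 = 904.41 ≈ 904 mb.

904 mb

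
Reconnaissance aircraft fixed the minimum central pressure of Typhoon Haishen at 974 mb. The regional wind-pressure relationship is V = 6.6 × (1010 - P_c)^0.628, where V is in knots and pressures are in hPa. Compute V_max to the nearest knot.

ΔP = 1010 − 974 = 36 mb.
36^0.628 ≈ 9.492.
V ≈ 6.6 × 9.492 ≈ 62.6 kt.

63 kt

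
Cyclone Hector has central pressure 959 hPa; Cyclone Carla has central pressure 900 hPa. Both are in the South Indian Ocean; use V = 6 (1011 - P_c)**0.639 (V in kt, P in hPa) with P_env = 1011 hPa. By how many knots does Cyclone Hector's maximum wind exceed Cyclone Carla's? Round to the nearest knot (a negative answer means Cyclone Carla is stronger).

Cyclone Hector: ΔP = 52; V ≈ 6 × 52^0.639 ≈ 74.93 kt.
Cyclone Carla: ΔP = 111; V ≈ 6 × 111^0.639 ≈ 121.65 kt.
Difference ≈ 74.93 − 121.65 = -46.72 → -47 kt.

-47 kt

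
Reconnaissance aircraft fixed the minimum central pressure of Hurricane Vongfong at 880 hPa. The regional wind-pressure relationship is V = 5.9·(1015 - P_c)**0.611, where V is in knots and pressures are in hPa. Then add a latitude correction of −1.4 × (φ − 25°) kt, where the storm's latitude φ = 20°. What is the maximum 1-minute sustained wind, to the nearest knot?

ΔP = 1015 − 880 = 135 hPa.
135^0.611 ≈ 20.028.
V ≈ 5.9 × 20.028 ≈ 118.2 kt.
Latitude correction: −1.4 × (20 − 25) = 7 kt.
Corrected V ≈ 125.2 kt → 125 kt.

125 kt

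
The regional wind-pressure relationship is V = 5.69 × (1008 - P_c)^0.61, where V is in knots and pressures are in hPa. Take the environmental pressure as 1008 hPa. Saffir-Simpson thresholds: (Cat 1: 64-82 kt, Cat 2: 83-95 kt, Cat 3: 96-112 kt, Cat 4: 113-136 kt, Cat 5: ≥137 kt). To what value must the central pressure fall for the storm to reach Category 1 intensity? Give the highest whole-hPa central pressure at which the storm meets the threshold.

955 hPa

Category 1 begins at V = 64 kt.
Required ΔP = (64/5.69)^(1/0.61) = 11.248^1.639 ≈ 52.85 hPa.
P_c ≤ 1008 − 52.85 = 955.15, so the highest integer P_c is 955 hPa.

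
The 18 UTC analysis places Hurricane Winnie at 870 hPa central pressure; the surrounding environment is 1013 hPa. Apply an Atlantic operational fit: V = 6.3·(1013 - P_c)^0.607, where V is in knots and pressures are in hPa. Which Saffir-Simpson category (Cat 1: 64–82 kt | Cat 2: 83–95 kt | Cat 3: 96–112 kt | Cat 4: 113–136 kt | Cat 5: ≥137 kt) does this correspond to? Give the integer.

4

ΔP = 1013 − 870 = 143 hPa.
V ≈ 6.3 × 143^0.607 = 6.3 × 20.34 ≈ 128 kt.
128 kt falls in the Category 4 band.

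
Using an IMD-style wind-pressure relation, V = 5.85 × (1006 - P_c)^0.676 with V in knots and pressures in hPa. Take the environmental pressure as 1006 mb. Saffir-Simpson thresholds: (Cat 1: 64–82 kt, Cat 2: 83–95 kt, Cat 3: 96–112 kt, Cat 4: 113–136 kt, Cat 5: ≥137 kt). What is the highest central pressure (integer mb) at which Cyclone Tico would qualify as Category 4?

926 mb

Category 4 begins at V = 113 kt.
Required ΔP = (113/5.85)^(1/0.676) = 19.316^1.479 ≈ 79.85 mb.
P_c ≤ 1006 − 79.85 = 926.15, so the highest integer P_c is 926 mb.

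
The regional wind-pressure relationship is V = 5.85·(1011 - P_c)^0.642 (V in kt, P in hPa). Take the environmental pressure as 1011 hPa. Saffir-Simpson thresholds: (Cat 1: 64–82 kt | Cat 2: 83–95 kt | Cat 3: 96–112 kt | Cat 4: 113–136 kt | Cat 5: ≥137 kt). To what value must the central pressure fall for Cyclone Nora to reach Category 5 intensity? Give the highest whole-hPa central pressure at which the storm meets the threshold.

Category 5 begins at V = 137 kt.
Required ΔP = (137/5.85)^(1/0.642) = 23.419^1.558 ≈ 135.92 hPa.
P_c ≤ 1011 − 135.92 = 875.08, so the highest integer P_c is 875 hPa.

875 hPa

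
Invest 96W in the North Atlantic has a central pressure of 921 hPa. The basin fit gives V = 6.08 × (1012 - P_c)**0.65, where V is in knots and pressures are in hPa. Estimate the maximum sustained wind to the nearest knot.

ΔP = 1012 − 921 = 91 hPa.
91^0.65 ≈ 18.766.
V ≈ 6.08 × 18.766 ≈ 114.1 kt.

114 kt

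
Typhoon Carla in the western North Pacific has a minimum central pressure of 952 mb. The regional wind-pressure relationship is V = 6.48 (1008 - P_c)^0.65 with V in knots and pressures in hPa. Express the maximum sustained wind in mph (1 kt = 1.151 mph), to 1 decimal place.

102.1 mph

ΔP = 1008 − 952 = 56 mb.
V ≈ 6.48 × 56^0.65 = 6.48 × 13.687 ≈ 88.695 kt.
88.695 × 1.151 ≈ 102.09 mph → 102.1 mph.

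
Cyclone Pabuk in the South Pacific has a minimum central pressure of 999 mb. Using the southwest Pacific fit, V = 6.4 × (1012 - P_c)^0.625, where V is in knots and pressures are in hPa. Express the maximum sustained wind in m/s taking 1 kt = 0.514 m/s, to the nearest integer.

ΔP = 1012 − 999 = 13 mb.
V ≈ 6.4 × 13^0.625 = 6.4 × 4.968 ≈ 31.798 kt.
31.798 × 0.514 ≈ 16.34 m/s → 16 m/s.

16 m/s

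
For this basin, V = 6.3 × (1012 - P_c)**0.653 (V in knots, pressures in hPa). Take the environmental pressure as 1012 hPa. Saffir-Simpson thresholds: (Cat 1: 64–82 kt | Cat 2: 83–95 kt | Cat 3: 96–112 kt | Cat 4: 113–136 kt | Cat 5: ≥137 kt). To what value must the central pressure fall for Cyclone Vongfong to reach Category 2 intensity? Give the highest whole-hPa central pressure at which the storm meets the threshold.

960 hPa

Category 2 begins at V = 83 kt.
Required ΔP = (83/6.3)^(1/0.653) = 13.175^1.531 ≈ 51.85 hPa.
P_c ≤ 1012 − 51.85 = 960.15, so the highest integer P_c is 960 hPa.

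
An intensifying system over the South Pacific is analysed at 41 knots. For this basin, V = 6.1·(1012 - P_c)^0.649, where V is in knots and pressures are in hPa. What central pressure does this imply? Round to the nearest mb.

993 mb

ΔP = (V / 6.1)^(1/0.649) = (41/6.1)^1.541.
41/6.1 = 6.721; 6.721^1.541 ≈ 18.84 mb.
P_c = 1012 − 18.84 = 993.16 ≈ 993 mb.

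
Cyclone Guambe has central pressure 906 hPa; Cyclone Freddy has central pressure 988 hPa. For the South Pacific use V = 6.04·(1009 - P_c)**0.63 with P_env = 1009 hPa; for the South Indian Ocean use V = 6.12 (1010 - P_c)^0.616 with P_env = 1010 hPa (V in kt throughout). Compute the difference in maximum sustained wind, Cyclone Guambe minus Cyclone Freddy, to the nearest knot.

Cyclone Guambe: ΔP = 103; V ≈ 6.04 × 103^0.63 ≈ 111.98 kt.
Cyclone Freddy: ΔP = 22; V ≈ 6.12 × 22^0.616 ≈ 41.09 kt.
Difference ≈ 111.98 − 41.09 = 70.89 → 71 kt.

71 kt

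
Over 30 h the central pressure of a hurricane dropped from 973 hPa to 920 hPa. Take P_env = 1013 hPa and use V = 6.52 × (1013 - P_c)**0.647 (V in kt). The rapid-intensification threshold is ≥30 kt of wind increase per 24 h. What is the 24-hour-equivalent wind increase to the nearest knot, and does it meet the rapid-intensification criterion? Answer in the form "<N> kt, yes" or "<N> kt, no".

V₁: ΔP = 40, V ≈ 6.52 × 40^0.647 ≈ 70.92 kt.
V₂: ΔP = 93, V ≈ 6.52 × 93^0.647 ≈ 122.42 kt.
ΔV over 30 h = 51.50 kt → 24 h equivalent = 51.50 × 24/30 ≈ 41.20 kt.
41 kt ≥ 30 kt ⇒ rapid intensification.

41 kt, yes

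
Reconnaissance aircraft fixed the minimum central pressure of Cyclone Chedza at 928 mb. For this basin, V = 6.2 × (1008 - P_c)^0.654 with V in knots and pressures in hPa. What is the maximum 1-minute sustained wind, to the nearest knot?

ΔP = 1008 − 928 = 80 mb.
80^0.654 ≈ 17.564.
V ≈ 6.2 × 17.564 ≈ 108.9 kt.

109 kt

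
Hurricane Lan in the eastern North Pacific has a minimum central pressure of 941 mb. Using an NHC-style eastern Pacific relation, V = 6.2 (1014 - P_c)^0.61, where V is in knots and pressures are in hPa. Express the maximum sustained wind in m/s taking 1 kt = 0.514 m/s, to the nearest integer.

44 m/s

ΔP = 1014 − 941 = 73 mb.
V ≈ 6.2 × 73^0.61 = 6.2 × 13.697 ≈ 84.922 kt.
84.922 × 0.514 ≈ 43.65 m/s → 44 m/s.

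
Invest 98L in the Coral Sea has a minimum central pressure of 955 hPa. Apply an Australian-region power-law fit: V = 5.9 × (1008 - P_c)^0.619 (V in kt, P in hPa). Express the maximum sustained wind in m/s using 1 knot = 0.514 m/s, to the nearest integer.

ΔP = 1008 − 955 = 53 hPa.
V ≈ 5.9 × 53^0.619 = 5.9 × 11.677 ≈ 68.894 kt.
68.894 × 0.514 ≈ 35.41 m/s → 35 m/s.

35 m/s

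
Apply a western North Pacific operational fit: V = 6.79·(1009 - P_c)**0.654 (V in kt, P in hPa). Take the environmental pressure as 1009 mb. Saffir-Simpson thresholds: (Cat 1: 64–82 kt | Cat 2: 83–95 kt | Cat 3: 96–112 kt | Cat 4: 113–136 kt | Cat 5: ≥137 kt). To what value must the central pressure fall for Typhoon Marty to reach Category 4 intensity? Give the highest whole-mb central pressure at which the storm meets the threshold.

Category 4 begins at V = 113 kt.
Required ΔP = (113/6.79)^(1/0.654) = 16.642^1.529 ≈ 73.67 mb.
P_c ≤ 1009 − 73.67 = 935.33, so the highest integer P_c is 935 mb.

935 mb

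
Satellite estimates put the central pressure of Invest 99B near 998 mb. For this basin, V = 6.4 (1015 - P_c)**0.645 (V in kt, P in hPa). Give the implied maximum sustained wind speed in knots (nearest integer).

ΔP = 1015 − 998 = 17 mb.
17^0.645 ≈ 6.218.
V ≈ 6.4 × 6.218 ≈ 39.8 kt.

40 kt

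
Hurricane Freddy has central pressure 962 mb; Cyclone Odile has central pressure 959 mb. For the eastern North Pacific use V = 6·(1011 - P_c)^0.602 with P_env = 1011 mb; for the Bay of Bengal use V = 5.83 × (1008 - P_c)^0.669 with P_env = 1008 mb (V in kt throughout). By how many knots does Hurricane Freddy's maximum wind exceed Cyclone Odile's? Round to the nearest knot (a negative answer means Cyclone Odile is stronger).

-16 kt

Hurricane Freddy: ΔP = 49; V ≈ 6 × 49^0.602 ≈ 62.47 kt.
Cyclone Odile: ΔP = 49; V ≈ 5.83 × 49^0.669 ≈ 78.78 kt.
Difference ≈ 62.47 − 78.78 = -16.31 → -16 kt.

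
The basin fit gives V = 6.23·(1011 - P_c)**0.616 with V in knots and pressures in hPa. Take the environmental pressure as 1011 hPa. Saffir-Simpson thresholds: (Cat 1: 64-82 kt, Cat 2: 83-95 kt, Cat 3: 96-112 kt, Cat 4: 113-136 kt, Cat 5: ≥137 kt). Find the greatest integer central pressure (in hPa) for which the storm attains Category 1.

Category 1 begins at V = 64 kt.
Required ΔP = (64/6.23)^(1/0.616) = 10.273^1.623 ≈ 43.89 hPa.
P_c ≤ 1011 − 43.89 = 967.11, so the highest integer P_c is 967 hPa.

967 hPa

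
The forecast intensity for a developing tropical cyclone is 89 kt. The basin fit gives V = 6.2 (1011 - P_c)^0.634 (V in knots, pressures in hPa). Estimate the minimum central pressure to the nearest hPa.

ΔP = (V / 6.2)^(1/0.634) = (89/6.2)^1.577.
89/6.2 = 14.355; 14.355^1.577 ≈ 66.82 hPa.
P_c = 1011 − 66.82 = 944.18 ≈ 944 hPa.

944 hPa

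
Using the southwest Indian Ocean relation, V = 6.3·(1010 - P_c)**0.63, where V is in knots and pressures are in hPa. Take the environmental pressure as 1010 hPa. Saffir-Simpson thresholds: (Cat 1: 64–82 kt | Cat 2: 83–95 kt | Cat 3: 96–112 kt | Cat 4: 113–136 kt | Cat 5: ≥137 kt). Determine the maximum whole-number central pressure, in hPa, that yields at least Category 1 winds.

970 hPa

Category 1 begins at V = 64 kt.
Required ΔP = (64/6.3)^(1/0.63) = 10.159^1.587 ≈ 39.64 hPa.
P_c ≤ 1010 − 39.64 = 970.36, so the highest integer P_c is 970 hPa.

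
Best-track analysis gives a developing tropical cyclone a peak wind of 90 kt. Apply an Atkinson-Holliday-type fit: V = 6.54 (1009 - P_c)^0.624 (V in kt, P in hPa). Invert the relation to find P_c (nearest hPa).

ΔP = (V / 6.54)^(1/0.624) = (90/6.54)^1.603.
90/6.54 = 13.761; 13.761^1.603 ≈ 66.80 hPa.
P_c = 1009 − 66.80 = 942.20 ≈ 942 hPa.

942 hPa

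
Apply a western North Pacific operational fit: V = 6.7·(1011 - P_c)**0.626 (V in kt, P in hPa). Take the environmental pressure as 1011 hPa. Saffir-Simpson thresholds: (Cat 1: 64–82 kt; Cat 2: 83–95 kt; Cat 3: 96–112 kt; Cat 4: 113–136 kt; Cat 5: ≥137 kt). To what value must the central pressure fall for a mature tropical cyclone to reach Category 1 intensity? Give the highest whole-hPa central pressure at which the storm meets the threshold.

Category 1 begins at V = 64 kt.
Required ΔP = (64/6.7)^(1/0.626) = 9.552^1.597 ≈ 36.78 hPa.
P_c ≤ 1011 − 36.78 = 974.22, so the highest integer P_c is 974 hPa.

974 hPa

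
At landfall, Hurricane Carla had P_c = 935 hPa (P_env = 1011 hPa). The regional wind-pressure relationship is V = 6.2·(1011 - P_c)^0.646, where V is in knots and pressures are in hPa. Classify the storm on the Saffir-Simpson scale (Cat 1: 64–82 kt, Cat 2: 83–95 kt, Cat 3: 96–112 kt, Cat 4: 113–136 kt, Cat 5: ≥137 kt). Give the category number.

ΔP = 1011 − 935 = 76 hPa.
V ≈ 6.2 × 76^0.646 = 6.2 × 16.41 ≈ 102 kt.
102 kt falls in the Category 3 band.

3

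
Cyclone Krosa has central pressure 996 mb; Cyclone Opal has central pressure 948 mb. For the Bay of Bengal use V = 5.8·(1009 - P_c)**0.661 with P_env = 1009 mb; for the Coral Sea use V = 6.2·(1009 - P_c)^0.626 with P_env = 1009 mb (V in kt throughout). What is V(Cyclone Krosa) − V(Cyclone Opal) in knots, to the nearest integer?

Cyclone Krosa: ΔP = 13; V ≈ 5.8 × 13^0.661 ≈ 31.60 kt.
Cyclone Opal: ΔP = 61; V ≈ 6.2 × 61^0.626 ≈ 81.28 kt.
Difference ≈ 31.60 − 81.28 = -49.68 → -50 kt.

-50 kt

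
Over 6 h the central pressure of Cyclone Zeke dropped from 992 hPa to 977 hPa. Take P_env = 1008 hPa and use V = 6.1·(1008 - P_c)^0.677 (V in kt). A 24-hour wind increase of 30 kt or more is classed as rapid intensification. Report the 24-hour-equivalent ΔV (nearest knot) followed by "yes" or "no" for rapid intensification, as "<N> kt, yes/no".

90 kt, yes

V₁: ΔP = 16, V ≈ 6.1 × 16^0.677 ≈ 39.86 kt.
V₂: ΔP = 31, V ≈ 6.1 × 31^0.677 ≈ 62.37 kt.
ΔV over 6 h = 22.51 kt → 24 h equivalent = 22.51 × 24/6 ≈ 90.04 kt.
90 kt ≥ 30 kt ⇒ rapid intensification.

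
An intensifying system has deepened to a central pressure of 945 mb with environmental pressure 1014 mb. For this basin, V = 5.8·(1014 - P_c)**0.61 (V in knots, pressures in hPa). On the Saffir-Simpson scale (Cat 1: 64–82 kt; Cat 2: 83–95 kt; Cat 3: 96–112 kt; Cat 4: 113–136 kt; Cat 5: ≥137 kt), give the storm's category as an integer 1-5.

ΔP = 1014 − 945 = 69 mb.
V ≈ 5.8 × 69^0.61 = 5.8 × 13.23 ≈ 77 kt.
77 kt falls in the Category 1 band.

1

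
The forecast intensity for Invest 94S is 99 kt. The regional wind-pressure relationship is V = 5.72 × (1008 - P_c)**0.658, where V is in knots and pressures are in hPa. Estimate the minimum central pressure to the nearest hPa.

ΔP = (V / 5.72)^(1/0.658) = (99/5.72)^1.520.
99/5.72 = 17.308; 17.308^1.520 ≈ 76.18 hPa.
P_c = 1008 − 76.18 = 931.82 ≈ 932 hPa.

932 hPa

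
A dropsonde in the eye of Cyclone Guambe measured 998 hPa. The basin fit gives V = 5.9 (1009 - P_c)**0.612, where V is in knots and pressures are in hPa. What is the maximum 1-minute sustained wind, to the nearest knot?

ΔP = 1009 − 998 = 11 hPa.
11^0.612 ≈ 4.338.
V ≈ 5.9 × 4.338 ≈ 25.6 kt.

26 kt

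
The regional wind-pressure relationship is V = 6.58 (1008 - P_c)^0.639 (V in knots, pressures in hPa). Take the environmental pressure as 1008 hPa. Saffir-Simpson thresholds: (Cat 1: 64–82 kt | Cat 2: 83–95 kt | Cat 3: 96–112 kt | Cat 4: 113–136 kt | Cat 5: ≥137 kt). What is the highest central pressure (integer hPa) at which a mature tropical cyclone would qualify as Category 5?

Category 5 begins at V = 137 kt.
Required ΔP = (137/6.58)^(1/0.639) = 20.821^1.565 ≈ 115.71 hPa.
P_c ≤ 1008 − 115.71 = 892.29, so the highest integer P_c is 892 hPa.

892 hPa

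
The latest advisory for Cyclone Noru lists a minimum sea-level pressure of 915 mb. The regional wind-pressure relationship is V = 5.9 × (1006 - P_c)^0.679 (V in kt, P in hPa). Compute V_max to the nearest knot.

126 kt

ΔP = 1006 − 915 = 91 mb.
91^0.679 ≈ 21.389.
V ≈ 5.9 × 21.389 ≈ 126.2 kt.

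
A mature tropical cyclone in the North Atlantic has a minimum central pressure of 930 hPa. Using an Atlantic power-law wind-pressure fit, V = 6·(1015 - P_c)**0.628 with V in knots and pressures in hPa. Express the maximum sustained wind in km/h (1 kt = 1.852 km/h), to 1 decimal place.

180.9 km/h

ΔP = 1015 − 930 = 85 hPa.
V ≈ 6 × 85^0.628 = 6 × 16.281 ≈ 97.685 kt.
97.685 × 1.852 ≈ 180.91 km/h → 180.9 km/h.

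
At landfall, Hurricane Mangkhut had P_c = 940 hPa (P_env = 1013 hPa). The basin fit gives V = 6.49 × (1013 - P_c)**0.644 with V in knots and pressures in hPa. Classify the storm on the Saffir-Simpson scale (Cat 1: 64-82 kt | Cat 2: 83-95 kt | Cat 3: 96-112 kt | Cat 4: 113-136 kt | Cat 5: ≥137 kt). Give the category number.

3

ΔP = 1013 − 940 = 73 hPa.
V ≈ 6.49 × 73^0.644 = 6.49 × 15.85 ≈ 103 kt.
103 kt falls in the Category 3 band.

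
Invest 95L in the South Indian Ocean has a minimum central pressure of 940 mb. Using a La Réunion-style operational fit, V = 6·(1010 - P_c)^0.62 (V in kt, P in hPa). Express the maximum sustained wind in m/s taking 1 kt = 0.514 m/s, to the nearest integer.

ΔP = 1010 − 940 = 70 mb.
V ≈ 6 × 70^0.62 = 6 × 13.930 ≈ 83.582 kt.
83.582 × 0.514 ≈ 42.96 m/s → 43 m/s.

43 m/s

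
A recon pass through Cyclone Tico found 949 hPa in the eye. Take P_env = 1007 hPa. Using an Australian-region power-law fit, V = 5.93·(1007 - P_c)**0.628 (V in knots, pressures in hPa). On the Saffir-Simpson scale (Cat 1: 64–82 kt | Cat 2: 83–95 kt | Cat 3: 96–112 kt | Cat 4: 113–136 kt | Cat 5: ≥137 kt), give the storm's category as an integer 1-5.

1

ΔP = 1007 − 949 = 58 hPa.
V ≈ 5.93 × 58^0.628 = 5.93 × 12.81 ≈ 76 kt.
76 kt falls in the Category 1 band.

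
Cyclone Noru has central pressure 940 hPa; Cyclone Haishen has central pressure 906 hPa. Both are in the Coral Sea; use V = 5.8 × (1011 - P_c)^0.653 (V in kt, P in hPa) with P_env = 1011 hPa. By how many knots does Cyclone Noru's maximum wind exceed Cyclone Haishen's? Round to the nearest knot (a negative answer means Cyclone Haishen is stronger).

Cyclone Noru: ΔP = 71; V ≈ 5.8 × 71^0.653 ≈ 93.82 kt.
Cyclone Haishen: ΔP = 105; V ≈ 5.8 × 105^0.653 ≈ 121.13 kt.
Difference ≈ 93.82 − 121.13 = -27.31 → -27 kt.

-27 kt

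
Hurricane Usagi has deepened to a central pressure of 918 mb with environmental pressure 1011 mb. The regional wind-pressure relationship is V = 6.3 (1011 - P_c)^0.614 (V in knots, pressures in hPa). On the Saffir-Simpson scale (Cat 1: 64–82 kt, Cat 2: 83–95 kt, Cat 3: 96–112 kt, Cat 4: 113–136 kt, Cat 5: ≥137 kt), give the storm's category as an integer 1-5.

3

ΔP = 1011 − 918 = 93 mb.
V ≈ 6.3 × 93^0.614 = 6.3 × 16.17 ≈ 102 kt.
102 kt falls in the Category 3 band.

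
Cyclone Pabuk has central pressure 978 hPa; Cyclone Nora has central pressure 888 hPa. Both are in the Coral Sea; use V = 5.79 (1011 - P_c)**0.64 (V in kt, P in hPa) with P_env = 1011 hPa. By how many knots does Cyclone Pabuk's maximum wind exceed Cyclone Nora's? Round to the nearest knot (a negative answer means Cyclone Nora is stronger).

Cyclone Pabuk: ΔP = 33; V ≈ 5.79 × 33^0.64 ≈ 54.27 kt.
Cyclone Nora: ΔP = 123; V ≈ 5.79 × 123^0.64 ≈ 125.96 kt.
Difference ≈ 54.27 − 125.96 = -71.69 → -72 kt.

-72 kt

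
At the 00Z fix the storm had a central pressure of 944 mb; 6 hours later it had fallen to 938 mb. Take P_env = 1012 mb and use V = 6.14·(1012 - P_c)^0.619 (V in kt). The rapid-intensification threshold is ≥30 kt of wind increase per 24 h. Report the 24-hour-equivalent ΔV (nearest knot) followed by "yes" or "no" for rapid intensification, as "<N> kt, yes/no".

18 kt, no

V₁: ΔP = 68, V ≈ 6.14 × 68^0.619 ≈ 83.65 kt.
V₂: ΔP = 74, V ≈ 6.14 × 74^0.619 ≈ 88.15 kt.
ΔV over 6 h = 4.50 kt → 24 h equivalent = 4.50 × 24/6 ≈ 18.00 kt.
18 kt < 30 kt ⇒ not rapid intensification.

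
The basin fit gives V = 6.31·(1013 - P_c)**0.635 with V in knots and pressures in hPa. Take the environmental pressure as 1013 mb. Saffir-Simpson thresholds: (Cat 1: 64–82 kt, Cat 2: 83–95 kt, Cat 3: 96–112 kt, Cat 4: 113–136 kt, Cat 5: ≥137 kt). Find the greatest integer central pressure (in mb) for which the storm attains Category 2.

955 mb

Category 2 begins at V = 83 kt.
Required ΔP = (83/6.31)^(1/0.635) = 13.154^1.575 ≈ 57.85 mb.
P_c ≤ 1013 − 57.85 = 955.15, so the highest integer P_c is 955 mb.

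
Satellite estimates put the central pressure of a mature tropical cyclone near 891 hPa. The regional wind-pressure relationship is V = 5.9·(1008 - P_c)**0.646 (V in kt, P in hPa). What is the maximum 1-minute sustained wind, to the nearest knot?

128 kt

ΔP = 1008 − 891 = 117 hPa.
117^0.646 ≈ 21.679.
V ≈ 5.9 × 21.679 ≈ 127.9 kt.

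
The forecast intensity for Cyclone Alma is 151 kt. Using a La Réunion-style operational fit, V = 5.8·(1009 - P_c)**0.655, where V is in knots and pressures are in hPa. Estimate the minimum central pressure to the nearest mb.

ΔP = (V / 5.8)^(1/0.655) = (151/5.8)^1.527.
151/5.8 = 26.034; 26.034^1.527 ≈ 144.93 mb.
P_c = 1009 − 144.93 = 864.07 ≈ 864 mb.

864 mb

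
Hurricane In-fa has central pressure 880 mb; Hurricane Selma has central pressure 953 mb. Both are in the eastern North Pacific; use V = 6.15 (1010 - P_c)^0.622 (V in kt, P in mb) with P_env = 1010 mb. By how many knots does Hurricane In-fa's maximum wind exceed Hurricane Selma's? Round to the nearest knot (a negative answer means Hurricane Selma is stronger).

51 kt

Hurricane In-fa: ΔP = 130; V ≈ 6.15 × 130^0.622 ≈ 126.98 kt.
Hurricane Selma: ΔP = 57; V ≈ 6.15 × 57^0.622 ≈ 76.04 kt.
Difference ≈ 126.98 − 76.04 = 50.94 → 51 kt.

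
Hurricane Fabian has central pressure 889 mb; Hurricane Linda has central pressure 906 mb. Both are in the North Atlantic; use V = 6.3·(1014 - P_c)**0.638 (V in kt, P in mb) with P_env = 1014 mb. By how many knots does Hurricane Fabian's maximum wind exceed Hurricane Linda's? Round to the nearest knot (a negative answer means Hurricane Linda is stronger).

Hurricane Fabian: ΔP = 125; V ≈ 6.3 × 125^0.638 ≈ 137.14 kt.
Hurricane Linda: ΔP = 108; V ≈ 6.3 × 108^0.638 ≈ 124.93 kt.
Difference ≈ 137.14 − 124.93 = 12.21 → 12 kt.

12 kt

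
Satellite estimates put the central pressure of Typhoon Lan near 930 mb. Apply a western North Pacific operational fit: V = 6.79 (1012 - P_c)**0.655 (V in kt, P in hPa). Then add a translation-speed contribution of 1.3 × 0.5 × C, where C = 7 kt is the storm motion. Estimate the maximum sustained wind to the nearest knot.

126 kt

ΔP = 1012 − 930 = 82 mb.
82^0.655 ≈ 17.929.
V ≈ 6.79 × 17.929 ≈ 121.7 kt.
Translation term: 1.3 × 0.5 × 7 = 4.55 kt.
Corrected V ≈ 126.25 kt → 126 kt.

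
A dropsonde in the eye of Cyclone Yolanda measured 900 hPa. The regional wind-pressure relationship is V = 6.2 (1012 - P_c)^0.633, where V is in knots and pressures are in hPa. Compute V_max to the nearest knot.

ΔP = 1012 − 900 = 112 hPa.
112^0.633 ≈ 19.822.
V ≈ 6.2 × 19.822 ≈ 122.9 kt.

123 kt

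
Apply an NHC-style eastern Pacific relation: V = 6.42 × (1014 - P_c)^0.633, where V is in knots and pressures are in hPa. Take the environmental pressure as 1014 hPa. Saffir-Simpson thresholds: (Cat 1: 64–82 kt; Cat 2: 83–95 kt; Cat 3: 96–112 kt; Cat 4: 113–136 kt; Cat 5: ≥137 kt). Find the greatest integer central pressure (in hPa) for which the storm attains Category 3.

942 hPa

Category 3 begins at V = 96 kt.
Required ΔP = (96/6.42)^(1/0.633) = 14.953^1.580 ≈ 71.75 hPa.
P_c ≤ 1014 − 71.75 = 942.25, so the highest integer P_c is 942 hPa.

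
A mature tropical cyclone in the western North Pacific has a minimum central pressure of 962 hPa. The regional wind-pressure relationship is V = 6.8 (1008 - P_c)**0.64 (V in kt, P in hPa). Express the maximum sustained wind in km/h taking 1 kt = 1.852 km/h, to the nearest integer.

ΔP = 1008 − 962 = 46 hPa.
V ≈ 6.8 × 46^0.64 = 6.8 × 11.592 ≈ 78.827 kt.
78.827 × 1.852 ≈ 145.99 km/h → 146 km/h.

146 km/h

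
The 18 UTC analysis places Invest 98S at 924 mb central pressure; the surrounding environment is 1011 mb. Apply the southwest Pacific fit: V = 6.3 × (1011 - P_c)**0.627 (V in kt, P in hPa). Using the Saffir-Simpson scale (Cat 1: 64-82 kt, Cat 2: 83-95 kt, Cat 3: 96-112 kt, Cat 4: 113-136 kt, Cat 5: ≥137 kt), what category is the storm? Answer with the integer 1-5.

3

ΔP = 1011 − 924 = 87 mb.
V ≈ 6.3 × 87^0.627 = 6.3 × 16.45 ≈ 104 kt.
104 kt falls in the Category 3 band.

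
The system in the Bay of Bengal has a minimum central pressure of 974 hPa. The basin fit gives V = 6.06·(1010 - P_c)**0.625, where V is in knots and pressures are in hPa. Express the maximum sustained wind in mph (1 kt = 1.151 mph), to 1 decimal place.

ΔP = 1010 − 974 = 36 hPa.
V ≈ 6.06 × 36^0.625 = 6.06 × 9.391 ≈ 56.906 kt.
56.906 × 1.151 ≈ 65.50 mph → 65.5 mph.

65.5 mph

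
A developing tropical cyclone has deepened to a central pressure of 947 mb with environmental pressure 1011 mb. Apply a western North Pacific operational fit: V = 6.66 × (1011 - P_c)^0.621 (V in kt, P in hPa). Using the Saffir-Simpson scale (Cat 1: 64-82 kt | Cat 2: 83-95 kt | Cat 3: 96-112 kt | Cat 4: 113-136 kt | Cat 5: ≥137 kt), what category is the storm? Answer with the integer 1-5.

ΔP = 1011 − 947 = 64 mb.
V ≈ 6.66 × 64^0.621 = 6.66 × 13.23 ≈ 88 kt.
88 kt falls in the Category 2 band.

2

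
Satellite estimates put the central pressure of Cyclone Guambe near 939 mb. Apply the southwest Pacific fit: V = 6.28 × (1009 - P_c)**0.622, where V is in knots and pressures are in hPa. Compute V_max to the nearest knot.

88 kt

ΔP = 1009 − 939 = 70 mb.
70^0.622 ≈ 14.049.
V ≈ 6.28 × 14.049 ≈ 88.2 kt.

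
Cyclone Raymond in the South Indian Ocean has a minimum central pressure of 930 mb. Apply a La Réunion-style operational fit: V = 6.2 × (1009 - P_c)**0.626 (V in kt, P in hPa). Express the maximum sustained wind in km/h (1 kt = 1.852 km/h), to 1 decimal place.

177.0 km/h

ΔP = 1009 − 930 = 79 mb.
V ≈ 6.2 × 79^0.626 = 6.2 × 15.414 ≈ 95.567 kt.
95.567 × 1.852 ≈ 176.99 km/h → 177.0 km/h.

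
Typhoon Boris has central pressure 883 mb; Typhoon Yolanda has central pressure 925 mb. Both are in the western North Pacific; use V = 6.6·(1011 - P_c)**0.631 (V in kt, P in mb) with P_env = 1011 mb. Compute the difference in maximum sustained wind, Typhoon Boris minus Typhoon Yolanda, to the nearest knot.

Typhoon Boris: ΔP = 128; V ≈ 6.6 × 128^0.631 ≈ 140.99 kt.
Typhoon Yolanda: ΔP = 86; V ≈ 6.6 × 86^0.631 ≈ 109.70 kt.
Difference ≈ 140.99 − 109.70 = 31.29 → 31 kt.

31 kt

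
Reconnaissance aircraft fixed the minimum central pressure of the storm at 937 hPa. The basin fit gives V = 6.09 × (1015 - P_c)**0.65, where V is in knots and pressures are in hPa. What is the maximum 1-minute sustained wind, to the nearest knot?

103 kt

ΔP = 1015 − 937 = 78 hPa.
78^0.65 ≈ 16.977.
V ≈ 6.09 × 16.977 ≈ 103.4 kt.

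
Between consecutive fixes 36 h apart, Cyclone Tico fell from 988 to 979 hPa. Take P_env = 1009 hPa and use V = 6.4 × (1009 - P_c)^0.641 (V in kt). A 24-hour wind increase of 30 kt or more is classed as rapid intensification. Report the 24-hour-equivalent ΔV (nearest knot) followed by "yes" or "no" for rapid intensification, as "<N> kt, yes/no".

V₁: ΔP = 21, V ≈ 6.4 × 21^0.641 ≈ 45.05 kt.
V₂: ΔP = 30, V ≈ 6.4 × 30^0.641 ≈ 56.63 kt.
ΔV over 36 h = 11.58 kt → 24 h equivalent = 11.58 × 24/36 ≈ 7.72 kt.
8 kt < 30 kt ⇒ not rapid intensification.

8 kt, no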